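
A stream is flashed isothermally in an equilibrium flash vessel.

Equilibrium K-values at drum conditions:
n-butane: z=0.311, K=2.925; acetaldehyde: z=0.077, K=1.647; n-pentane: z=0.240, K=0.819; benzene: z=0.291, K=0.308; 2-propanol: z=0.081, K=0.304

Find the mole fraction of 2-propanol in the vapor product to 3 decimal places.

y_2-propanol = 0.033

Rachford–Rice: g(ψ) = Σ zᵢ(Kᵢ−1)/(1+ψ(Kᵢ−1)) = 0.
Check two-phase: ΣzᵢKᵢ = 1.347 > 1 and Σzᵢ/Kᵢ = 1.657 > 1, so g(0) = 0.347 > 0 and g(1) = -0.657 < 0.
Newton iteration, ψ⁰ = 0.5:
  ψ = 0.500: g = -0.0994, g' = -0.745 → ψ = 0.367
  ψ = 0.367: g = -0.0008, g' = -0.747 → ψ = 0.366
Converged at ψ = 0.366.
Compositions from xᵢ = zᵢ/(1+ψ(Kᵢ−1)), yᵢ = Kᵢxᵢ:
  n-butane: x = 0.183, y = 0.534
  acetaldehyde: x = 0.062, y = 0.103
  n-pentane: x = 0.257, y = 0.210
  benzene: x = 0.390, y = 0.120
  2-propanol: x = 0.109, y = 0.033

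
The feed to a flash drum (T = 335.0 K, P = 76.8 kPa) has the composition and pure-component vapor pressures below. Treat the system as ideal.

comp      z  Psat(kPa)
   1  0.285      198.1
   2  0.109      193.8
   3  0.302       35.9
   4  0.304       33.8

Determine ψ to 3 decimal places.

ψ = 0.334

Raoult's law: Kᵢ = Pᵢˢᵃᵗ/P = Pᵢˢᵃᵗ/76.8.
  K_1 = 198.1/76.8 = 2.57943, K_2 = 193.8/76.8 = 2.52344, K_3 = 35.9/76.8 = 0.46745, K_4 = 33.8/76.8 = 0.44010
Material balance + equilibrium reduce to Σ zᵢ(Kᵢ−1)/(1+ψ(Kᵢ−1)) = 0.
g(0) = ΣzᵢKᵢ − 1 = 0.285 and g(1) = 1 − Σzᵢ/Kᵢ = -0.490, so a root lies in (0, 1).
Newton iteration, ψ⁰ = 0.66:
  ψ = 0.660: g = -0.2148, g' = -0.677 → ψ = 0.343
  ψ = 0.343: g = -0.0062, g' = -0.683 → ψ = 0.334
Converged at ψ = 0.334.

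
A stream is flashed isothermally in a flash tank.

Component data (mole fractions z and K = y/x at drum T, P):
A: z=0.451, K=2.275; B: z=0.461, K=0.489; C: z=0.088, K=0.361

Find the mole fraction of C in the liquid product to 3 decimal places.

x_C = 0.120

Let ψ = V/F and solve Σ zᵢ(Kᵢ−1)/(1+ψ(Kᵢ−1)) = 0.
g(0) = ΣzᵢKᵢ − 1 = 0.283 and g(1) = 1 − Σzᵢ/Kᵢ = -0.385, so a root lies in (0, 1).
Newton–Raphson from ψ = 0.5:
  ψ = 0.500: g = -0.0479, g' = -0.568 → ψ = 0.416
Converged at ψ = 0.416.
Compositions from xᵢ = zᵢ/(1+ψ(Kᵢ−1)), yᵢ = Kᵢxᵢ:
  A: x = 0.295, y = 0.670
  B: x = 0.585, y = 0.286
  C: x = 0.120, y = 0.043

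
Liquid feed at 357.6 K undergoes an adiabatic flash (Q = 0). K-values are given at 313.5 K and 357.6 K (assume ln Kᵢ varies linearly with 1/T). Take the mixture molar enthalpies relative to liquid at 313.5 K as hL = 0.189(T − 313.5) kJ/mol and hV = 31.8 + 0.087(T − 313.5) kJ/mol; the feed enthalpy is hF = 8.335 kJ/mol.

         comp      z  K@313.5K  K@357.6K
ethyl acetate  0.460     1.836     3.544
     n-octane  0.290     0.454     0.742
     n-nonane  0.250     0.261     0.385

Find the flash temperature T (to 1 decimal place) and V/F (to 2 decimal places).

Adiabatic flash: solve Rachford–Rice at each trial T, then check hF = ψ·hV(T) + (1−ψ)·hL(T).
  T = 313.5 K: K = (1.836, 0.454, 0.261), RR gives ψ = 0.077, H_out = 2.456 kJ/mol
  T = 357.6 K: K = (3.544, 0.742, 0.385), RR gives ψ = 0.784, H_out = 29.743 kJ/mol
  T = 335.6 K: K = (2.608, 0.590, 0.321), RR gives ψ = 0.505, H_out = 19.106 kJ/mol
  T = 324.6 K: K = (2.203, 0.520, 0.291), RR gives ψ = 0.329, H_out = 12.189 kJ/mol
  T = 319.1 K: K = (2.016, 0.487, 0.276), RR gives ψ = 0.218, H_out = 7.873 kJ/mol
  T = 321.9 K: K = (2.110, 0.504, 0.283), RR gives ψ = 0.277, H_out = 10.168 kJ/mol
  T = 320.5 K: K = (2.063, 0.495, 0.280), RR gives ψ = 0.249, H_out = 9.048 kJ/mol
  T = 319.8 K: K = (2.039, 0.491, 0.278), RR gives ψ = 0.234, H_out = 8.468 kJ/mol
Linear interpolation between T = 319.1 (H_out = 7.873) and T = 319.8 (H_out = 8.468) on hF = 8.335 gives T ≈ 319.6 K, at which ψ = 0.23.

T = 319.6 K, V/F = 0.23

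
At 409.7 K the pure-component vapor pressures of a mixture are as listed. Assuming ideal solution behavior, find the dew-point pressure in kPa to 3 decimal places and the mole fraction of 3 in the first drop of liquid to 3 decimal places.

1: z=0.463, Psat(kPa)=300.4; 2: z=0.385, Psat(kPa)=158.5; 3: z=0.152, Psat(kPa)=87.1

Pdew = 174.965 kPa, x_3 = 0.305

At the dew point ψ → 1, so Σzᵢ/Kᵢ = 1 with Kᵢ = Pᵢˢᵃᵗ/P ⇒ 1/P = Σzᵢ/Pᵢˢᵃᵗ.
1/P = 0.463/300.4 + 0.385/158.5 + 0.152/87.1 = 0.005715 ⇒ P = 174.965 kPa
xᵢ = zᵢP/Pᵢˢᵃᵗ ⇒ x_3 = 0.152·174.965/87.1 = 0.305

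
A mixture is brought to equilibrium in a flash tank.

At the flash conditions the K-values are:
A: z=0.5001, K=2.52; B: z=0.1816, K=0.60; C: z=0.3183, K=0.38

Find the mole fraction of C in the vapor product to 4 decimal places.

Material balance + equilibrium reduce to Σ zᵢ(Kᵢ−1)/(1+ψ(Kᵢ−1)) = 0.
Feasibility: ΣzᵢKᵢ = 1.4902, Σzᵢ/Kᵢ = 1.3388 — both > 1, two phases present.
Newton iteration, ψ⁰ = 0.6:
  ψ = 0.6000: g = -0.01226, g' = -0.6766 → ψ = 0.5819
Converged at ψ = 0.5819.
Compositions from xᵢ = zᵢ/(1+ψ(Kᵢ−1)), yᵢ = Kᵢxᵢ:
  A: x = 0.2654, y = 0.6688
  B: x = 0.2367, y = 0.1420
  C: x = 0.4979, y = 0.1892

y_C = 0.1892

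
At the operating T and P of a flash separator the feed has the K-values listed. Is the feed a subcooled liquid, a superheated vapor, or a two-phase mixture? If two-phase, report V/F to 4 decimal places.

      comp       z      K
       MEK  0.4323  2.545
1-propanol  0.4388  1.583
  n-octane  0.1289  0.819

superheated vapor

ΣzᵢKᵢ = 1.9004; Σzᵢ/Kᵢ = 0.6044.
Since Σzᵢ/Kᵢ < 1 the mixture is above its dew point — single vapor phase.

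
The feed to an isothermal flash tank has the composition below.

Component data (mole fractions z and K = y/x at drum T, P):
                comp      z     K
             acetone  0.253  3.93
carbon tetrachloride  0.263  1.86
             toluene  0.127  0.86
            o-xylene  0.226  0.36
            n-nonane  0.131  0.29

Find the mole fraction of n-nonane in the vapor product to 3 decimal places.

Rachford–Rice: g(ψ) = Σ zᵢ(Kᵢ−1)/(1+ψ(Kᵢ−1)) = 0.
Feasibility: ΣzᵢKᵢ = 1.712, Σzᵢ/Kᵢ = 1.433 — both > 1, two phases present.
Newton iteration, ψ⁰ = 0.5:
  ψ = 0.500: g = 0.0829, g' = -0.814 → ψ = 0.602
Converged at ψ = 0.602.
Compositions from xᵢ = zᵢ/(1+ψ(Kᵢ−1)), yᵢ = Kᵢxᵢ:
  acetone: x = 0.092, y = 0.360
  carbon tetrachloride: x = 0.173, y = 0.322
  toluene: x = 0.139, y = 0.119
  o-xylene: x = 0.368, y = 0.132
  n-nonane: x = 0.229, y = 0.066

y_n-nonane = 0.066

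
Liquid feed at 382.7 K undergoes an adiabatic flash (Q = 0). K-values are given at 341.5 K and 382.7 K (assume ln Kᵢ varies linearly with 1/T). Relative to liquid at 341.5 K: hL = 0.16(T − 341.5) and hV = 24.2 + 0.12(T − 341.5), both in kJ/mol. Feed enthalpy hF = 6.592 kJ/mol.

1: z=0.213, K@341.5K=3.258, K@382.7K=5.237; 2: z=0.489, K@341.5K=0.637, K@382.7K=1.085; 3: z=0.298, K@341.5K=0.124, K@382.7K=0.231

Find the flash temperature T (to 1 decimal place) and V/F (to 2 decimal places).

T = 356.2 K, V/F = 0.18

Adiabatic flash: solve Rachford–Rice at each trial T, then check hF = ψ·hV(T) + (1−ψ)·hL(T).
  T = 341.5 K: K = (3.258, 0.637, 0.124), RR gives ψ = 0.032, H_out = 0.782 kJ/mol
  T = 382.7 K: K = (5.237, 1.085, 0.231), RR gives ψ = 0.450, H_out = 16.743 kJ/mol
  T = 362.1 K: K = (4.187, 0.844, 0.172), RR gives ψ = 0.238, H_out = 8.851 kJ/mol
  T = 351.8 K: K = (3.707, 0.736, 0.147), RR gives ψ = 0.136, H_out = 4.884 kJ/mol
  T = 357.0 K: K = (3.945, 0.790, 0.159), RR gives ψ = 0.187, H_out = 6.894 kJ/mol
  T = 354.4 K: K = (3.825, 0.763, 0.153), RR gives ψ = 0.162, H_out = 5.892 kJ/mol
  T = 355.7 K: K = (3.885, 0.776, 0.156), RR gives ψ = 0.174, H_out = 6.394 kJ/mol
Linear interpolation between T = 355.7 (H_out = 6.394) and T = 357.0 (H_out = 6.894) on hF = 6.592 gives T ≈ 356.2 K, at which ψ = 0.18.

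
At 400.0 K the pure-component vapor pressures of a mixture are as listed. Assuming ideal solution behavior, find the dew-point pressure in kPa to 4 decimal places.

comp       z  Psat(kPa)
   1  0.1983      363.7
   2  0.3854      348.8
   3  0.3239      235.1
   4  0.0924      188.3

At the dew point ψ → 1, so Σzᵢ/Kᵢ = 1 with Kᵢ = Pᵢˢᵃᵗ/P ⇒ 1/P = Σzᵢ/Pᵢˢᵃᵗ.
1/P = 0.1983/363.7 + 0.3854/348.8 + 0.3239/235.1 + 0.0924/188.3 = 0.0035186 ⇒ P = 284.2057 kPa

Pdew = 284.2057 kPa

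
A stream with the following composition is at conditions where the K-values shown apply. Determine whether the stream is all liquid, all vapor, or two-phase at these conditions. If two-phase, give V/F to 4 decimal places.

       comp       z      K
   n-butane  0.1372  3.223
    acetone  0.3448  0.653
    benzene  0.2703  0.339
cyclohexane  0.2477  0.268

all liquid

ΣzᵢKᵢ = 0.8254; Σzᵢ/Kᵢ = 2.2922.
Since ΣzᵢKᵢ < 1 the mixture is below its bubble point — single liquid phase.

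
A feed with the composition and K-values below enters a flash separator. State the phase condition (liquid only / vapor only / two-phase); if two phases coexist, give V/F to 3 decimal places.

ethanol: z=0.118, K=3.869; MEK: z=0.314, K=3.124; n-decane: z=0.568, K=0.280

ΣzᵢKᵢ = 1.597; Σzᵢ/Kᵢ = 2.160.
Both exceed 1, so a two-phase solution exists.
Material balance + equilibrium reduce to Σ zᵢ(Kᵢ−1)/(1+ψ(Kᵢ−1)) = 0.
Newton iteration, ψ⁰ = 0.32:
  ψ = 0.320: g = 0.0422, g' = -1.263 → ψ = 0.353
  ψ = 0.353: g = 0.0006, g' = -1.231 → ψ = 0.354
Converged at ψ = 0.354.

two-phase, V/F = 0.354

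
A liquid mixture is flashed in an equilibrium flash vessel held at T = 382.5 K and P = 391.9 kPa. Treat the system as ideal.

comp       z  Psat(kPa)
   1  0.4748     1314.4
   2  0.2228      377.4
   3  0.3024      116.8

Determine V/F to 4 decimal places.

Raoult's law: Kᵢ = Pᵢˢᵃᵗ/P = Pᵢˢᵃᵗ/391.9.
  K_1 = 1314.4/391.9 = 3.353917, K_2 = 377.4/391.9 = 0.963001, K_3 = 116.8/391.9 = 0.298035
Material balance + equilibrium reduce to Σ zᵢ(Kᵢ−1)/(1+V/F(Kᵢ−1)) = 0.
g(0) = ΣzᵢKᵢ − 1 = 0.8971 and g(1) = 1 − Σzᵢ/Kᵢ = -0.3876, so a root lies in (0, 1).
Newton iteration, V/F⁰ = 0.5:
  V/F = 0.5000: g = 0.17793, g' = -0.9092 → V/F = 0.6957
  V/F = 0.6957: g = 0.00039, g' = -0.9477 → V/F = 0.6961
Converged at V/F = 0.6961.

V/F = 0.6961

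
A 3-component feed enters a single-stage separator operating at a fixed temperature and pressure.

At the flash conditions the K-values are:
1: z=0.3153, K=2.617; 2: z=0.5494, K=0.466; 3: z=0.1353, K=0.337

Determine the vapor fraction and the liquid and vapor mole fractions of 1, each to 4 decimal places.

Newton iteration, ψ⁰ = 0.5:
  ψ = 0.5000: g = -0.25252, g' = -0.6767 → ψ = 0.1269
  ψ = 0.1269: g = 0.01042, g' = -0.8188 → ψ = 0.1396
  ψ = 0.1396: g = 0.00010, g' = -0.8039 → ψ = 0.1397
Converged at ψ = 0.1397.
Compositions from xᵢ = zᵢ/(1+ψ(Kᵢ−1)), yᵢ = Kᵢxᵢ:
  1: x = 0.2572, y = 0.6731
  2: x = 0.5937, y = 0.2767
  3: x = 0.1491, y = 0.0503

ψ = 0.1397, x_1 = 0.2572, y_1 = 0.6731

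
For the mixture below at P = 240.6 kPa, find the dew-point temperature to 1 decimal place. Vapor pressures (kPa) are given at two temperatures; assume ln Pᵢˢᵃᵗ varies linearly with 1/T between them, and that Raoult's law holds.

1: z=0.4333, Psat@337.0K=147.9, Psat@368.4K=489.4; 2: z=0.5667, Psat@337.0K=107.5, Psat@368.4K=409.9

T = 352.9 K

Dew-point temperature: Σzᵢ·P/Pᵢˢᵃᵗ(T) = 1. Interpolate ln Pᵢˢᵃᵗ = aᵢ + bᵢ/T.
  T = 337.0 K: ΣzᵢP/Pᵢˢᵃᵗ = 1.9732
  T = 368.4 K: ΣzᵢP/Pᵢˢᵃᵗ = 0.5457
  T = 352.7 K: ΣzᵢP/Pᵢˢᵃᵗ = 1.0078
  T = 360.5 K: ΣzᵢP/Pᵢˢᵃᵗ = 0.7380
  T = 356.6 K: ΣzᵢP/Pᵢˢᵃᵗ = 0.8609
  T = 354.6 K: ΣzᵢP/Pᵢˢᵃᵗ = 0.9329
Interpolating between 352.7 K and 354.6 K gives T ≈ 352.9 K.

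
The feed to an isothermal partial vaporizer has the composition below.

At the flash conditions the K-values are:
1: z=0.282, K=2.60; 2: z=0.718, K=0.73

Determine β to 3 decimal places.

Rachford–Rice: g(β) = Σ zᵢ(Kᵢ−1)/(1+β(Kᵢ−1)) = 0.
Check two-phase: ΣzᵢKᵢ = 1.257 > 1 and Σzᵢ/Kᵢ = 1.092 > 1, so g(0) = 0.257 > 0 and g(1) = -0.092 < 0.
Newton–Raphson from β = 0.5:
  β = 0.500: g = 0.0266, g' = -0.293 → β = 0.591
  β = 0.591: g = 0.0013, g' = -0.265 → β = 0.596
Converged at β = 0.596.

β = 0.596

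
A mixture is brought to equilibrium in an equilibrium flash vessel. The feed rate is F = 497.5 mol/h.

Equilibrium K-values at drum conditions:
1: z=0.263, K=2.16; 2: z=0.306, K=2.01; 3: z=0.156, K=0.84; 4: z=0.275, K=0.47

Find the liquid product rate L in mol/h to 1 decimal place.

L = 46.2 mol/h

Material balance + equilibrium reduce to Σ zᵢ(Kᵢ−1)/(1+ψ(Kᵢ−1)) = 0.
Feasibility: ΣzᵢKᵢ = 1.443, Σzᵢ/Kᵢ = 1.045 — both > 1, two phases present.
Newton–Raphson from ψ = 0.5:
  ψ = 0.500: g = 0.1730, g' = -0.427 → ψ = 0.905
  ψ = 0.905: g = 0.0011, g' = -0.460 → ψ = 0.907
Converged at ψ = 0.907.
Then V = ψ·F = 0.9072·497.5 = 451.3 mol/h and L = F − V = 46.2 mol/h.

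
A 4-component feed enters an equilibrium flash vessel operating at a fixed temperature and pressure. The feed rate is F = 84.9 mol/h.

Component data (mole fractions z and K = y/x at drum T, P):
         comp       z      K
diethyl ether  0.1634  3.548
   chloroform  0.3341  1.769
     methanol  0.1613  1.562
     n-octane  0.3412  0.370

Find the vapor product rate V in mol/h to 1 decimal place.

Rachford–Rice: g(ψ) = Σ zᵢ(Kᵢ−1)/(1+ψ(Kᵢ−1)) = 0.
g(0) = ΣzᵢKᵢ − 1 = 0.5490 and g(1) = 1 − Σzᵢ/Kᵢ = -0.2603, so a root lies in (0, 1).
Iterate (Newton) starting at ψ = 0.5:
  ψ = 0.5000: g = 0.12562, g' = -0.6279 → ψ = 0.7001
  ψ = 0.7001: g = -0.00294, g' = -0.6801 → ψ = 0.6957
Converged at ψ = 0.6957.
Then V = ψ·F = 0.6957·84.9 = 59.1 mol/h and L = F − V = 25.8 mol/h.

V = 59.1 mol/h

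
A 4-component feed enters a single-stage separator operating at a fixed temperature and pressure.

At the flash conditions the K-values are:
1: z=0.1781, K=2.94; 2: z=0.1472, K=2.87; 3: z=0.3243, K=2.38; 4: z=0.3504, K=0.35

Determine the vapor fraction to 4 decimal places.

Rachford–Rice: g(ψ) = Σ zᵢ(Kᵢ−1)/(1+ψ(Kᵢ−1)) = 0.
Check two-phase: ΣzᵢKᵢ = 1.8406 > 1 and Σzᵢ/Kᵢ = 1.2493 > 1, so g(0) = 0.8406 > 0 and g(1) = -0.2493 < 0.
Newton iteration, ψ⁰ = 0.5:
  ψ = 0.5000: g = 0.24503, g' = -0.8514 → ψ = 0.7878
  ψ = 0.7878: g = -0.00443, g' = -0.9526 → ψ = 0.7832
Converged at ψ = 0.7832.

ψ = 0.7832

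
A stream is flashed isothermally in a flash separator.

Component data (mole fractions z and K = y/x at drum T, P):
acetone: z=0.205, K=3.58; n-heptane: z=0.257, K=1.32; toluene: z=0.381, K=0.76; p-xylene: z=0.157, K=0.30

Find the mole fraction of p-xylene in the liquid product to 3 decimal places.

x_p-xylene = 0.258

Rachford–Rice: g(ψ) = Σ zᵢ(Kᵢ−1)/(1+ψ(Kᵢ−1)) = 0.
g(0) = ΣzᵢKᵢ − 1 = 0.410 and g(1) = 1 − Σzᵢ/Kᵢ = -0.277, so a root lies in (0, 1).
Newton–Raphson from ψ = 0.41:
  ψ = 0.410: g = 0.0742, g' = -0.521 → ψ = 0.552
  ψ = 0.552: g = 0.0034, g' = -0.485 → ψ = 0.559
Converged at ψ = 0.559.
Compositions from xᵢ = zᵢ/(1+ψ(Kᵢ−1)), yᵢ = Kᵢxᵢ:
  acetone: x = 0.084, y = 0.300
  n-heptane: x = 0.218, y = 0.288
  toluene: x = 0.440, y = 0.334
  p-xylene: x = 0.258, y = 0.077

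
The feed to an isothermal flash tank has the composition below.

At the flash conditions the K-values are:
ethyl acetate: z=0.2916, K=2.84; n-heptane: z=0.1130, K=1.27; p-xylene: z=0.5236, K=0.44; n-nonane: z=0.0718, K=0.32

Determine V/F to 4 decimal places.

Material balance + equilibrium reduce to Σ zᵢ(Kᵢ−1)/(1+V/F(Kᵢ−1)) = 0.
Feasibility: ΣzᵢKᵢ = 1.2250, Σzᵢ/Kᵢ = 1.6060 — both > 1, two phases present.
Newton iteration, V/F⁰ = 0.34:
  V/F = 0.3400: g = -0.06768, g' = -0.6872 → V/F = 0.2415
  V/F = 0.2415: g = 0.00262, g' = -0.7476 → V/F = 0.2450
Converged at V/F = 0.2450.

V/F = 0.2450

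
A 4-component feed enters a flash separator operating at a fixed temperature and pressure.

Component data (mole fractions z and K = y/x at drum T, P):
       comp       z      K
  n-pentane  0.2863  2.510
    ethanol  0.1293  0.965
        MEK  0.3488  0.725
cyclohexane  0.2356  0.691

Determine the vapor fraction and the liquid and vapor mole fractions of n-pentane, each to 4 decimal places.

Rachford–Rice: g(ψ) = Σ zᵢ(Kᵢ−1)/(1+ψ(Kᵢ−1)) = 0.
Feasibility: ΣzᵢKᵢ = 1.2591, Σzᵢ/Kᵢ = 1.0701 — both > 1, two phases present.
Newton–Raphson from ψ = 0.5:
  ψ = 0.5000: g = 0.04441, g' = -0.2790 → ψ = 0.6592
  ψ = 0.6592: g = 0.00345, g' = -0.2390 → ψ = 0.6736
  ψ = 0.6736: g = 0.00002, g' = -0.2362 → ψ = 0.6737
Converged at ψ = 0.6737.
Compositions from xᵢ = zᵢ/(1+ψ(Kᵢ−1)), yᵢ = Kᵢxᵢ:
  n-pentane: x = 0.1419, y = 0.3562
  ethanol: x = 0.1324, y = 0.1278
  MEK: x = 0.4281, y = 0.3104
  cyclohexane: x = 0.2975, y = 0.2056

ψ = 0.6737, x_n-pentane = 0.1419, y_n-pentane = 0.3562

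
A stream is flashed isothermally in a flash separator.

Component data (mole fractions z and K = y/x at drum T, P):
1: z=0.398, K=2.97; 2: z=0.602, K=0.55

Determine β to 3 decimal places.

Rachford–Rice: g(β) = Σ zᵢ(Kᵢ−1)/(1+β(Kᵢ−1)) = 0.
Feasibility: ΣzᵢKᵢ = 1.513, Σzᵢ/Kᵢ = 1.229 — both > 1, two phases present.
Binary case is linear: z₁(K₁−1)(1+β(K₂−1)) + z₂(K₂−1)(1+β(K₁−1)) = 0
⇒ β = [z₁(K₁−1)+z₂(K₂−1)] / [−(K₁−1)(K₂−1)] = 0.5132/0.8865 = 0.579

β = 0.579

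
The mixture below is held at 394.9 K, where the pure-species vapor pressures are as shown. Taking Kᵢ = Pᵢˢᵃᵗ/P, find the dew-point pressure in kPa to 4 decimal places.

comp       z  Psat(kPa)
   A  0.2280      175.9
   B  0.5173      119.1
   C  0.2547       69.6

Pdew = 107.5375 kPa

At the dew point ψ → 1, so Σzᵢ/Kᵢ = 1 with Kᵢ = Pᵢˢᵃᵗ/P ⇒ 1/P = Σzᵢ/Pᵢˢᵃᵗ.
1/P = 0.2280/175.9 + 0.5173/119.1 + 0.2547/69.6 = 0.0092991 ⇒ P = 107.5375 kPa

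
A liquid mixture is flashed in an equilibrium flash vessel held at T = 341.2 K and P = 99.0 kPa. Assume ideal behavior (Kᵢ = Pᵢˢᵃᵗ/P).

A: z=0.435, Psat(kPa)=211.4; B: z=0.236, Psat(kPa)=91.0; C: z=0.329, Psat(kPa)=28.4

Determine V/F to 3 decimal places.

V/F = 0.386

Raoult's law: Kᵢ = Pᵢˢᵃᵗ/P = Pᵢˢᵃᵗ/99.0.
  K_A = 211.4/99.0 = 2.13535, K_B = 91.0/99.0 = 0.91919, K_C = 28.4/99.0 = 0.28687
Newton iteration, V/F⁰ = 0.5:
  V/F = 0.500: g = -0.0695, g' = -0.634 → V/F = 0.390
  V/F = 0.390: g = -0.0026, g' = -0.592 → V/F = 0.386
Converged at V/F = 0.386.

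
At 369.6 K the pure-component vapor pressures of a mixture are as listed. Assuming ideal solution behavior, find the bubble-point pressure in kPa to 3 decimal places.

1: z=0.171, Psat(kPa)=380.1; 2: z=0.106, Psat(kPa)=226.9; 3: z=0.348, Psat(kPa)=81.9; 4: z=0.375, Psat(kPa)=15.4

Pbub = 123.325 kPa

At the bubble point ψ → 0, so ΣzᵢKᵢ = 1 with Kᵢ = Pᵢˢᵃᵗ/P ⇒ P = ΣzᵢPᵢˢᵃᵗ.
P = 0.171·380.1 + 0.106·226.9 + 0.348·81.9 + 0.375·15.4 = 123.325 kPa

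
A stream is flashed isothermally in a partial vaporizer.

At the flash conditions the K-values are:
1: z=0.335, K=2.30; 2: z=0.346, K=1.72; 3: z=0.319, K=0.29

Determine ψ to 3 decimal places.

Material balance + equilibrium reduce to Σ zᵢ(Kᵢ−1)/(1+ψ(Kᵢ−1)) = 0.
g(0) = ΣzᵢKᵢ − 1 = 0.458 and g(1) = 1 − Σzᵢ/Kᵢ = -0.447, so a root lies in (0, 1).
Newton–Raphson from ψ = 0.5:
  ψ = 0.500: g = 0.0960, g' = -0.691 → ψ = 0.639
  ψ = 0.639: g = -0.0059, g' = -0.792 → ψ = 0.631
Converged at ψ = 0.631.

ψ = 0.631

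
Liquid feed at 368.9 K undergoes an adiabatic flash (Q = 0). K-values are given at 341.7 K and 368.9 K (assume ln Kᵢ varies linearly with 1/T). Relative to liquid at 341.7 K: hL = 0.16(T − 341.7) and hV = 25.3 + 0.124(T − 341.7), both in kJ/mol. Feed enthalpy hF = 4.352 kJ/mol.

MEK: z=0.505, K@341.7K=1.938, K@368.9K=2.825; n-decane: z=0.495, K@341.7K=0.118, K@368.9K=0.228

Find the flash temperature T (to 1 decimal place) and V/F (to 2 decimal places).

Adiabatic flash: solve Rachford–Rice at each trial T, then check hF = ψ·hV(T) + (1−ψ)·hL(T).
  T = 341.7 K: K = (1.938, 0.118), RR gives ψ = 0.045, H_out = 1.135 kJ/mol
  T = 368.9 K: K = (2.825, 0.228), RR gives ψ = 0.383, H_out = 13.665 kJ/mol
  T = 355.3 K: K = (2.357, 0.166), RR gives ψ = 0.241, H_out = 8.149 kJ/mol
  T = 348.5 K: K = (2.141, 0.140), RR gives ψ = 0.154, H_out = 4.941 kJ/mol
  T = 345.1 K: K = (2.038, 0.129), RR gives ψ = 0.103, H_out = 3.134 kJ/mol
  T = 346.8 K: K = (2.089, 0.135), RR gives ψ = 0.129, H_out = 4.058 kJ/mol
Linear interpolation between T = 346.8 (H_out = 4.058) and T = 348.5 (H_out = 4.941) on hF = 4.352 gives T ≈ 347.4 K, at which ψ = 0.14.

T = 347.4 K, V/F = 0.14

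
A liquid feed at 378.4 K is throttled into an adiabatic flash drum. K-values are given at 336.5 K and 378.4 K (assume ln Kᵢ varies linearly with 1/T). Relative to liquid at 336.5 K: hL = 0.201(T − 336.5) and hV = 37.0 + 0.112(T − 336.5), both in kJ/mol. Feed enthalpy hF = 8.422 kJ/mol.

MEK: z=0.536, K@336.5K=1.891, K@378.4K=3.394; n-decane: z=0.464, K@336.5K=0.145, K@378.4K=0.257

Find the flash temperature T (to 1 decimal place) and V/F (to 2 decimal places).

T = 342.1 K, V/F = 0.20

Adiabatic flash: solve Rachford–Rice at each trial T, then check hF = ψ·hV(T) + (1−ψ)·hL(T).
  T = 336.5 K: K = (1.891, 0.145), RR gives ψ = 0.106, H_out = 3.927 kJ/mol
  T = 378.4 K: K = (3.394, 0.257), RR gives ψ = 0.528, H_out = 25.975 kJ/mol
  T = 357.4 K: K = (2.575, 0.196), RR gives ψ = 0.372, H_out = 17.283 kJ/mol
  T = 346.9 K: K = (2.215, 0.169), RR gives ψ = 0.263, H_out = 11.596 kJ/mol
  T = 341.7 K: K = (2.049, 0.157), RR gives ψ = 0.194, H_out = 8.116 kJ/mol
  T = 344.3 K: K = (2.131, 0.163), RR gives ψ = 0.230, H_out = 9.928 kJ/mol
  T = 343.0 K: K = (2.090, 0.160), RR gives ψ = 0.212, H_out = 9.042 kJ/mol
Linear interpolation between T = 341.7 (H_out = 8.116) and T = 343.0 (H_out = 9.042) on hF = 8.422 gives T ≈ 342.1 K, at which ψ = 0.20.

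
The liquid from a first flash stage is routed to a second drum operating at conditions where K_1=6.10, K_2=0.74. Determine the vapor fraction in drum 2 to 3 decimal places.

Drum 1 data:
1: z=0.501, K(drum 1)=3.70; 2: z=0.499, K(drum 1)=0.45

Drum 1:
Material balance + equilibrium reduce to Σ zᵢ(Kᵢ−1)/(1+ψ₁(Kᵢ−1)) = 0.
g(0) = ΣzᵢKᵢ − 1 = 1.078 and g(1) = 1 − Σzᵢ/Kᵢ = -0.244, so a root lies in (0, 1).
Binary case is linear: z₁(K₁−1)(1+ψ₁(K₂−1)) + z₂(K₂−1)(1+ψ₁(K₁−1)) = 0
⇒ ψ₁ = [z₁(K₁−1)+z₂(K₂−1)] / [−(K₁−1)(K₂−1)] = 1.0782/1.4850 = 0.726
Drum-1 compositions:
  1: x = 0.169, y = 0.626
  2: x = 0.831, y = 0.374
Drum-2 feed = drum-1 liquid: z₂ = (0.1692, 0.8308).
Drum 2:
Material balance + equilibrium reduce to Σ zᵢ(Kᵢ−1)/(1+ψ₂(Kᵢ−1)) = 0.
Feasibility: ΣzᵢKᵢ = 1.647, Σzᵢ/Kᵢ = 1.150 — both > 1, two phases present.
Binary case is linear: z₁(K₁−1)(1+ψ₂(K₂−1)) + z₂(K₂−1)(1+ψ₂(K₁−1)) = 0
⇒ ψ₂ = [z₁(K₁−1)+z₂(K₂−1)] / [−(K₁−1)(K₂−1)] = 0.6471/1.3260 = 0.488
  1: x = 0.049, y = 0.296
  2: x = 0.951, y = 0.704

V/F (drum 2) = 0.488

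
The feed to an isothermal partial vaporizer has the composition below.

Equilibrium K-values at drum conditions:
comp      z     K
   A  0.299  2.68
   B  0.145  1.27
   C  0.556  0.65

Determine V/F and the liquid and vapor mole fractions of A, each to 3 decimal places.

V/F = 0.720, x_A = 0.135, y_A = 0.363

Newton iteration, V/F⁰ = 0.5:
  V/F = 0.500: g = 0.0716, g' = -0.358 → V/F = 0.700
  V/F = 0.700: g = 0.0059, g' = -0.305 → V/F = 0.720
Converged at V/F = 0.720.
Compositions from xᵢ = zᵢ/(1+V/F(Kᵢ−1)), yᵢ = Kᵢxᵢ:
  A: x = 0.135, y = 0.363
  B: x = 0.121, y = 0.154
  C: x = 0.743, y = 0.483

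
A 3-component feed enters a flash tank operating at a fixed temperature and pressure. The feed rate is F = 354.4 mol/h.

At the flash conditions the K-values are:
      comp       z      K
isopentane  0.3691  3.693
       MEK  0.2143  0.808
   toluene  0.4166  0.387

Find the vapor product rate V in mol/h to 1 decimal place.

Material balance + equilibrium reduce to Σ zᵢ(Kᵢ−1)/(1+ψ(Kᵢ−1)) = 0.
Feasibility: ΣzᵢKᵢ = 1.6975, Σzᵢ/Kᵢ = 1.4417 — both > 1, two phases present.
Newton iteration, ψ⁰ = 0.5:
  ψ = 0.5000: g = 0.00985, g' = -0.8213 → ψ = 0.5120
Converged at ψ = 0.5120.
Then V = ψ·F = 0.5120·354.4 = 181.5 mol/h and L = F − V = 172.9 mol/h.

V = 181.5 mol/h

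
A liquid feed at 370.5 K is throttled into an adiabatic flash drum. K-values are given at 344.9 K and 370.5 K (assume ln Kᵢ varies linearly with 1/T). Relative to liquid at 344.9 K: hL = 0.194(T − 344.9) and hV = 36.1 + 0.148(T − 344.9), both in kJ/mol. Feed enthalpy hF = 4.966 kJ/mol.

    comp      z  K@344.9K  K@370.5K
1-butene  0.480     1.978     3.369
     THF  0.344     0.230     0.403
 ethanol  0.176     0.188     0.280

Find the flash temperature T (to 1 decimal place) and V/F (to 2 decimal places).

T = 346.7 K, V/F = 0.13

Adiabatic flash: solve Rachford–Rice at each trial T, then check hF = ψ·hV(T) + (1−ψ)·hL(T).
  T = 344.9 K: K = (1.978, 0.230, 0.188), RR gives ψ = 0.080, H_out = 2.901 kJ/mol
  T = 370.5 K: K = (3.369, 0.403, 0.280), RR gives ψ = 0.529, H_out = 23.435 kJ/mol
  T = 357.7 K: K = (2.606, 0.308, 0.231), RR gives ψ = 0.344, H_out = 14.695 kJ/mol
  T = 351.3 K: K = (2.276, 0.267, 0.209), RR gives ψ = 0.230, H_out = 9.472 kJ/mol
  T = 348.1 K: K = (2.123, 0.248, 0.198), RR gives ψ = 0.161, H_out = 6.416 kJ/mol
  T = 346.5 K: K = (2.050, 0.239, 0.193), RR gives ψ = 0.123, H_out = 4.726 kJ/mol
Linear interpolation between T = 346.5 (H_out = 4.726) and T = 348.1 (H_out = 6.416) on hF = 4.966 gives T ≈ 346.7 K, at which ψ = 0.13.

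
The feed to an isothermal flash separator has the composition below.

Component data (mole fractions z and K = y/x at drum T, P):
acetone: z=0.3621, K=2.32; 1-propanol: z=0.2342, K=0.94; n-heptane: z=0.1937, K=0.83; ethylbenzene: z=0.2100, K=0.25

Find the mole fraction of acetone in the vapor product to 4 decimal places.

y_acetone = 0.5173

Rachford–Rice: g(V/F) = Σ zᵢ(Kᵢ−1)/(1+V/F(Kᵢ−1)) = 0.
g(0) = ΣzᵢKᵢ − 1 = 0.2735 and g(1) = 1 − Σzᵢ/Kᵢ = -0.4786, so a root lies in (0, 1).
Newton–Raphson from V/F = 0.5:
  V/F = 0.5000: g = -0.01454, g' = -0.5389 → V/F = 0.4730
  V/F = 0.4730: g = -0.00012, g' = -0.5304 → V/F = 0.4728
Converged at V/F = 0.4728.
Compositions from xᵢ = zᵢ/(1+V/F(Kᵢ−1)), yᵢ = Kᵢxᵢ:
  acetone: x = 0.2230, y = 0.5173
  1-propanol: x = 0.2410, y = 0.2266
  n-heptane: x = 0.2106, y = 0.1748
  ethylbenzene: x = 0.3254, y = 0.0813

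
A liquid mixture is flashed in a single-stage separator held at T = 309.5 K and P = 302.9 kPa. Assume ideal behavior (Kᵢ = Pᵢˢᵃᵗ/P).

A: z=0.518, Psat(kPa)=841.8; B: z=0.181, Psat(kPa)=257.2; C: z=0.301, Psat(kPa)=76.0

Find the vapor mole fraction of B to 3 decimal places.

Raoult's law: Kᵢ = Pᵢˢᵃᵗ/P = Pᵢˢᵃᵗ/302.9.
  K_A = 841.8/302.9 = 2.77914, K_B = 257.2/302.9 = 0.84913, K_C = 76.0/302.9 = 0.25091
Material balance + equilibrium reduce to Σ zᵢ(Kᵢ−1)/(1+ψ(Kᵢ−1)) = 0.
Feasibility: ΣzᵢKᵢ = 1.669, Σzᵢ/Kᵢ = 1.599 — both > 1, two phases present.
Newton–Raphson from ψ = 0.63:
  ψ = 0.630: g = -0.0226, g' = -0.975 → ψ = 0.607
Converged at ψ = 0.607.
Compositions from xᵢ = zᵢ/(1+ψ(Kᵢ−1)), yᵢ = Kᵢxᵢ:
  A: x = 0.249, y = 0.692
  B: x = 0.199, y = 0.169
  C: x = 0.552, y = 0.138

y_B = 0.169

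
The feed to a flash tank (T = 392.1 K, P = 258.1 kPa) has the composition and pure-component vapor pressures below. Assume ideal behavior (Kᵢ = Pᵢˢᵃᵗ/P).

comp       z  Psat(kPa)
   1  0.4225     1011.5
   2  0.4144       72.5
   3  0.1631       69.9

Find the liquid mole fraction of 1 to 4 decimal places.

x_1 = 0.1983

Raoult's law: Kᵢ = Pᵢˢᵃᵗ/P = Pᵢˢᵃᵗ/258.1.
  K_1 = 1011.5/258.1 = 3.919024, K_2 = 72.5/258.1 = 0.280899, K_3 = 69.9/258.1 = 0.270825
Rachford–Rice: g(ψ) = Σ zᵢ(Kᵢ−1)/(1+ψ(Kᵢ−1)) = 0.
g(0) = ΣzᵢKᵢ − 1 = 0.8164 and g(1) = 1 − Σzᵢ/Kᵢ = -1.1853, so a root lies in (0, 1).
Newton–Raphson from ψ = 0.5:
  ψ = 0.5000: g = -0.15102, g' = -1.3323 → ψ = 0.3866
  ψ = 0.3866: g = 0.00100, g' = -1.3738 → ψ = 0.3874
Converged at ψ = 0.3874.
Compositions from xᵢ = zᵢ/(1+ψ(Kᵢ−1)), yᵢ = Kᵢxᵢ:
  1: x = 0.1983, y = 0.7771
  2: x = 0.5744, y = 0.1614
  3: x = 0.2273, y = 0.0616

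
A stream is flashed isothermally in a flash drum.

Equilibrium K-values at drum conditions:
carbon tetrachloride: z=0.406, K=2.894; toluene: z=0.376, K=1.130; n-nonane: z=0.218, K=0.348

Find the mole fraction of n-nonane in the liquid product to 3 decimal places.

x_n-nonane = 0.510

Let ψ = V/F and solve Σ zᵢ(Kᵢ−1)/(1+ψ(Kᵢ−1)) = 0.
g(0) = ΣzᵢKᵢ − 1 = 0.676 and g(1) = 1 − Σzᵢ/Kᵢ = -0.099, so a root lies in (0, 1).
Newton iteration, ψ⁰ = 0.5:
  ψ = 0.500: g = 0.2300, g' = -0.594 → ψ = 0.887
  ψ = 0.887: g = -0.0065, g' = -0.729 → ψ = 0.878
Converged at ψ = 0.878.
Compositions from xᵢ = zᵢ/(1+ψ(Kᵢ−1)), yᵢ = Kᵢxᵢ:
  carbon tetrachloride: x = 0.152, y = 0.441
  toluene: x = 0.337, y = 0.381
  n-nonane: x = 0.510, y = 0.178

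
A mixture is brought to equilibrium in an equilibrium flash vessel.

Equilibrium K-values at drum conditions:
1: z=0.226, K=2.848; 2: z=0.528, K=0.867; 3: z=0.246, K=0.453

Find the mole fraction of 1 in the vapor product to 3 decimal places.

y_1 = 0.377

Material balance + equilibrium reduce to Σ zᵢ(Kᵢ−1)/(1+V/F(Kᵢ−1)) = 0.
Feasibility: ΣzᵢKᵢ = 1.213, Σzᵢ/Kᵢ = 1.231 — both > 1, two phases present.
Newton iteration, V/F⁰ = 0.38:
  V/F = 0.380: g = 0.0015, g' = -0.394 → V/F = 0.384
Converged at V/F = 0.384.
Compositions from xᵢ = zᵢ/(1+V/F(Kᵢ−1)), yᵢ = Kᵢxᵢ:
  1: x = 0.132, y = 0.377
  2: x = 0.556, y = 0.482
  3: x = 0.311, y = 0.141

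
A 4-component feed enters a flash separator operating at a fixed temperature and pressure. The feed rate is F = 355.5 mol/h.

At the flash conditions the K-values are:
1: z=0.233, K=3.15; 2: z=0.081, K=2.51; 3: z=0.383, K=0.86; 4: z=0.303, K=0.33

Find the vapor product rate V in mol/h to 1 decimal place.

V = 148.5 mol/h

Let ψ = V/F and solve Σ zᵢ(Kᵢ−1)/(1+ψ(Kᵢ−1)) = 0.
Check two-phase: ΣzᵢKᵢ = 1.367 > 1 and Σzᵢ/Kᵢ = 1.470 > 1, so g(0) = 0.367 > 0 and g(1) = -0.470 < 0.
Newton–Raphson from ψ = 0.5:
  ψ = 0.500: g = -0.0518, g' = -0.626 → ψ = 0.417
  ψ = 0.417: g = 0.0004, g' = -0.639 → ψ = 0.418
Converged at ψ = 0.418.
Then V = ψ·F = 0.4178·355.5 = 148.5 mol/h and L = F − V = 207.0 mol/h.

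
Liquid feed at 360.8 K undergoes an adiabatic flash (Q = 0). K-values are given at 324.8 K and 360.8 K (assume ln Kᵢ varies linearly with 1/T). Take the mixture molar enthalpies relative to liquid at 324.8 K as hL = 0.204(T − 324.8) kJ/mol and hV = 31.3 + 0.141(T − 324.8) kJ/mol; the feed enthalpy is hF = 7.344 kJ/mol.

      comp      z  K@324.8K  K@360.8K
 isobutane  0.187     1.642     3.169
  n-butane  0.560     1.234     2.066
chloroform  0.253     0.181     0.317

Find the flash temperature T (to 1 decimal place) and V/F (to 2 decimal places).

Adiabatic flash: solve Rachford–Rice at each trial T, then check hF = ψ·hV(T) + (1−ψ)·hL(T).
  T = 324.8 K: K = (1.642, 1.234, 0.181), RR gives ψ = 0.150, H_out = 4.683 kJ/mol
  T = 360.8 K: K = (3.169, 2.066, 0.317), RR gives ψ = 0.894, H_out = 33.296 kJ/mol
  T = 342.8 K: K = (2.321, 1.618, 0.243), RR gives ψ = 0.654, H_out = 23.396 kJ/mol
  T = 333.8 K: K = (1.961, 1.418, 0.211), RR gives ψ = 0.474, H_out = 16.397 kJ/mol
  T = 329.3 K: K = (1.797, 1.324, 0.195), RR gives ψ = 0.341, H_out = 11.505 kJ/mol
  T = 327.1 K: K = (1.720, 1.280, 0.188), RR gives ψ = 0.258, H_out = 8.493 kJ/mol
Linear interpolation between T = 324.8 (H_out = 4.683) and T = 327.1 (H_out = 8.493) on hF = 7.344 gives T ≈ 326.4 K, at which ψ = 0.23.

T = 326.4 K, V/F = 0.23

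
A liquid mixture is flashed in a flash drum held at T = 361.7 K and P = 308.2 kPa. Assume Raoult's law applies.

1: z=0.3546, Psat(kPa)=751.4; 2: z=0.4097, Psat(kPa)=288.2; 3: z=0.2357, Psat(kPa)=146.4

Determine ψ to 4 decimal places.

Raoult's law: Kᵢ = Pᵢˢᵃᵗ/P = Pᵢˢᵃᵗ/308.2.
  K_1 = 751.4/308.2 = 2.438027, K_2 = 288.2/308.2 = 0.935107, K_3 = 146.4/308.2 = 0.475016
Let ψ = V/F and solve Σ zᵢ(Kᵢ−1)/(1+ψ(Kᵢ−1)) = 0.
Check two-phase: ΣzᵢKᵢ = 1.3596 > 1 and Σzᵢ/Kᵢ = 1.0798 > 1, so g(0) = 0.3596 > 0 and g(1) = -0.0798 < 0.
Iterate (Newton) starting at ψ = 0.5:
  ψ = 0.5000: g = 0.10138, g' = -0.3694 → ψ = 0.7744
  ψ = 0.7744: g = 0.00475, g' = -0.3505 → ψ = 0.7880
  ψ = 0.7880: g = -0.00001, g' = -0.3520 → ψ = 0.7879
Converged at ψ = 0.7879.

ψ = 0.7879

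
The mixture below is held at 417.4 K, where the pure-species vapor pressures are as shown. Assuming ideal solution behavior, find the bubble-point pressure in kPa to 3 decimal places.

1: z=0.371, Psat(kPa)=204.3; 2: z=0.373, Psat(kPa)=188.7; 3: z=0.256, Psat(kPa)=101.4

At the bubble point ψ → 0, so ΣzᵢKᵢ = 1 with Kᵢ = Pᵢˢᵃᵗ/P ⇒ P = ΣzᵢPᵢˢᵃᵗ.
P = 0.371·204.3 + 0.373·188.7 + 0.256·101.4 = 172.139 kPa

Pbub = 172.139 kPa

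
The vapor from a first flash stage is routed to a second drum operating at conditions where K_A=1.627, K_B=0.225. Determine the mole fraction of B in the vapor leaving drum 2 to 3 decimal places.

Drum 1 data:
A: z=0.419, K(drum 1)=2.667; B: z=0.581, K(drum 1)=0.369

Drum 1:
Material balance + equilibrium reduce to Σ zᵢ(Kᵢ−1)/(1+ψ₁(Kᵢ−1)) = 0.
g(0) = ΣzᵢKᵢ − 1 = 0.332 and g(1) = 1 − Σzᵢ/Kᵢ = -0.732, so a root lies in (0, 1).
Binary case is linear: z₁(K₁−1)(1+ψ₁(K₂−1)) + z₂(K₂−1)(1+ψ₁(K₁−1)) = 0
⇒ ψ₁ = [z₁(K₁−1)+z₂(K₂−1)] / [−(K₁−1)(K₂−1)] = 0.3319/1.0519 = 0.315
Drum-1 compositions:
  A: x = 0.275, y = 0.732
  B: x = 0.725, y = 0.268
Drum-2 feed = drum-1 vapor: z₂ = (0.7323, 0.2677).
Drum 2:
Iterate (Newton) starting at ψ₂ = 0.37:
  ψ₂ = 0.370: g = 0.0819, g' = -0.506 → ψ₂ = 0.532
  ψ₂ = 0.532: g = -0.0086, g' = -0.627 → ψ₂ = 0.518
Converged at ψ₂ = 0.518.
  A: x = 0.553, y = 0.899
  B: x = 0.447, y = 0.101

y_B (drum 2) = 0.101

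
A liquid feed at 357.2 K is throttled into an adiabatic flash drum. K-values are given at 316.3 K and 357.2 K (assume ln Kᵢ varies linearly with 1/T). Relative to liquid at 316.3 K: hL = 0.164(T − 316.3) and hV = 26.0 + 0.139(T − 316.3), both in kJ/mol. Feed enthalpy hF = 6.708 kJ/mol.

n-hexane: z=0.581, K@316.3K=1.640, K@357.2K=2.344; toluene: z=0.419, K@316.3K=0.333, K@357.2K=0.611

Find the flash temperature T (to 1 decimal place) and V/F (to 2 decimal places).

Adiabatic flash: solve Rachford–Rice at each trial T, then check hF = ψ·hV(T) + (1−ψ)·hL(T).
  T = 316.3 K: K = (1.640, 0.333), RR gives ψ = 0.216, H_out = 5.626 kJ/mol
  T = 357.2 K: K = (2.344, 0.611), RR gives ψ = 1.000, H_out = 31.685 kJ/mol
  T = 336.8 K: K = (1.983, 0.460), RR gives ψ = 0.649, H_out = 19.909 kJ/mol
  T = 326.6 K: K = (1.810, 0.394), RR gives ψ = 0.441, H_out = 13.029 kJ/mol
  T = 321.5 K: K = (1.725, 0.363), RR gives ψ = 0.334, H_out = 9.488 kJ/mol
  T = 318.9 K: K = (1.682, 0.348), RR gives ψ = 0.277, H_out = 7.599 kJ/mol
  T = 317.6 K: K = (1.661, 0.340), RR gives ψ = 0.247, H_out = 6.624 kJ/mol
Linear interpolation between T = 317.6 (H_out = 6.624) and T = 318.9 (H_out = 7.599) on hF = 6.708 gives T ≈ 317.7 K, at which ψ = 0.25.

T = 317.7 K, V/F = 0.25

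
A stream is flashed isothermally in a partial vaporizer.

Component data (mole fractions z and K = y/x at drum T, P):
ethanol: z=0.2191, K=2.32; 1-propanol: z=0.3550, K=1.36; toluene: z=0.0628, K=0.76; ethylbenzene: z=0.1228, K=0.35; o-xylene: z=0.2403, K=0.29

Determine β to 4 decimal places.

β = 0.2811

Let β = V/F and solve Σ zᵢ(Kᵢ−1)/(1+β(Kᵢ−1)) = 0.
Feasibility: ΣzᵢKᵢ = 1.1515, Σzᵢ/Kᵢ = 1.6176 — both > 1, two phases present.
Newton–Raphson from β = 0.43:
  β = 0.4300: g = -0.07802, g' = -0.5453 → β = 0.2869
  β = 0.2869: g = -0.00296, g' = -0.5122 → β = 0.2811
Converged at β = 0.2811.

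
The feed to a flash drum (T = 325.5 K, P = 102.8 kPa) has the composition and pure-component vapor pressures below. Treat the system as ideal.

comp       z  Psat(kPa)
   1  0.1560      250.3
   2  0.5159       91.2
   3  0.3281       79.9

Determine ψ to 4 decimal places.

Raoult's law: Kᵢ = Pᵢˢᵃᵗ/P = Pᵢˢᵃᵗ/102.8.
  K_1 = 250.3/102.8 = 2.434825, K_2 = 91.2/102.8 = 0.887160, K_3 = 79.9/102.8 = 0.777237
Rachford–Rice: g(ψ) = Σ zᵢ(Kᵢ−1)/(1+ψ(Kᵢ−1)) = 0.
g(0) = ΣzᵢKᵢ − 1 = 0.0925 and g(1) = 1 − Σzᵢ/Kᵢ = -0.0677, so a root lies in (0, 1).
Iterate (Newton) starting at ψ = 0.5:
  ψ = 0.5000: g = -0.01361, g' = -0.1369 → ψ = 0.4005
  ψ = 0.4005: g = 0.00092, g' = -0.1563 → ψ = 0.4064
  ψ = 0.4064: g = 0.00000, g' = -0.1550 → ψ = 0.4065
Converged at ψ = 0.4065.

ψ = 0.4065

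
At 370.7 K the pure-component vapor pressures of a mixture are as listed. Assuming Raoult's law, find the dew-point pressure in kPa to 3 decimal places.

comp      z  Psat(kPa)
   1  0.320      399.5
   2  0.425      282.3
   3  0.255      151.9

Pdew = 250.927 kPa

At the dew point ψ → 1, so Σzᵢ/Kᵢ = 1 with Kᵢ = Pᵢˢᵃᵗ/P ⇒ 1/P = Σzᵢ/Pᵢˢᵃᵗ.
1/P = 0.320/399.5 + 0.425/282.3 + 0.255/151.9 = 0.003985 ⇒ P = 250.927 kPa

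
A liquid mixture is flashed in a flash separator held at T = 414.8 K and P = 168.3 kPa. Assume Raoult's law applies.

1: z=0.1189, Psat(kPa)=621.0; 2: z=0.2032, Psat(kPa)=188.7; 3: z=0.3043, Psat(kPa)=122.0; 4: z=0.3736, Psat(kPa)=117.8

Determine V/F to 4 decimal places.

V/F = 0.2609

Raoult's law: Kᵢ = Pᵢˢᵃᵗ/P = Pᵢˢᵃᵗ/168.3.
  K_1 = 621.0/168.3 = 3.689840, K_2 = 188.7/168.3 = 1.121212, K_3 = 122.0/168.3 = 0.724896, K_4 = 117.8/168.3 = 0.699941
Rachford–Rice: g(V/F) = Σ zᵢ(Kᵢ−1)/(1+V/F(Kᵢ−1)) = 0.
g(0) = ΣzᵢKᵢ − 1 = 0.1486 and g(1) = 1 − Σzᵢ/Kᵢ = -0.1670, so a root lies in (0, 1).
Iterate (Newton) starting at V/F = 0.5:
  V/F = 0.5000: g = -0.06934, g' = -0.2366 → V/F = 0.2070
  V/F = 0.2070: g = 0.02119, g' = -0.4220 → V/F = 0.2572
  V/F = 0.2572: g = 0.00137, g' = -0.3696 → V/F = 0.2609
Converged at V/F = 0.2609.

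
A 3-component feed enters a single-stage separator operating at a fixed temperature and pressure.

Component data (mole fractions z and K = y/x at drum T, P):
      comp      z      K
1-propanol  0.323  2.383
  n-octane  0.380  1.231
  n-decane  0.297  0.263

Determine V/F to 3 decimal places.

V/F = 0.494

Rachford–Rice: g(V/F) = Σ zᵢ(Kᵢ−1)/(1+V/F(Kᵢ−1)) = 0.
g(0) = ΣzᵢKᵢ − 1 = 0.316 and g(1) = 1 − Σzᵢ/Kᵢ = -0.574, so a root lies in (0, 1).
Iterate (Newton) starting at V/F = 0.5:
  V/F = 0.500: g = -0.0038, g' = -0.637 → V/F = 0.494
Converged at V/F = 0.494.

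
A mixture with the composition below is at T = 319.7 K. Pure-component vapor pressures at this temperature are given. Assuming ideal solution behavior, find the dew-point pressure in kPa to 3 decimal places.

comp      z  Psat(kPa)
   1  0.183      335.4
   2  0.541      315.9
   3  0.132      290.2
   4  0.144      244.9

At the dew point ψ → 1, so Σzᵢ/Kᵢ = 1 with Kᵢ = Pᵢˢᵃᵗ/P ⇒ 1/P = Σzᵢ/Pᵢˢᵃᵗ.
1/P = 0.183/335.4 + 0.541/315.9 + 0.132/290.2 + 0.144/244.9 = 0.003301 ⇒ P = 302.935 kPa

Pdew = 302.935 kPa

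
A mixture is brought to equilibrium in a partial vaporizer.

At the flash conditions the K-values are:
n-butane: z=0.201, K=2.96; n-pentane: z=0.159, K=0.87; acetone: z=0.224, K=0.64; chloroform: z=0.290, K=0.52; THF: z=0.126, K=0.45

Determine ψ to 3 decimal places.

Rachford–Rice: g(ψ) = Σ zᵢ(Kᵢ−1)/(1+ψ(Kᵢ−1)) = 0.
g(0) = ΣzᵢKᵢ − 1 = 0.084 and g(1) = 1 − Σzᵢ/Kᵢ = -0.438, so a root lies in (0, 1).
Newton–Raphson from ψ = 0.5:
  ψ = 0.500: g = -0.2002, g' = -0.431 → ψ = 0.036
  ψ = 0.036: g = 0.0533, g' = -0.815 → ψ = 0.101
  ψ = 0.101: g = 0.0044, g' = -0.688 → ψ = 0.108
Converged at ψ = 0.108.

ψ = 0.108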